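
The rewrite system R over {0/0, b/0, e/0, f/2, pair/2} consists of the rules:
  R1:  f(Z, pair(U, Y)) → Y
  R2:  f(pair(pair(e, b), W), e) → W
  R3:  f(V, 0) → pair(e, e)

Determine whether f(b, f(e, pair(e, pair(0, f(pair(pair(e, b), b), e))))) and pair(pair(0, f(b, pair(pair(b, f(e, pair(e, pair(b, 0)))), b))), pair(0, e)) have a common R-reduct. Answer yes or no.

no — NF(t₁) = b, NF(t₂) = pair(pair(0, b), pair(0, e))

Reduce t₁ = f(b, f(e, pair(e, pair(0, f(pair(pair(e, b), b), e))))):
1. f(b, f(e, pair(e, pair(0, f(pair(pair(e, b), b), e)))))  →  f(b, pair(0, f(pair(pair(e, b), b), e)))   [R1 at 2]
2. f(b, pair(0, f(pair(pair(e, b), b), e)))  →  f(pair(pair(e, b), b), e)   [R1 at ε]
3. f(pair(pair(e, b), b), e)  →  b   [R2 at ε]

Reduce t₂ = pair(pair(0, f(b, pair(pair(b, f(e, pair(e, pair(b, 0)))), b))), pair(0, e)):
1. pair(pair(0, f(b, pair(pair(b, f(e, pair(e, pair(b, 0)))), b))), pair(0, e))  →  pair(pair(0, b), pair(0, e))   [R1 at 1.2]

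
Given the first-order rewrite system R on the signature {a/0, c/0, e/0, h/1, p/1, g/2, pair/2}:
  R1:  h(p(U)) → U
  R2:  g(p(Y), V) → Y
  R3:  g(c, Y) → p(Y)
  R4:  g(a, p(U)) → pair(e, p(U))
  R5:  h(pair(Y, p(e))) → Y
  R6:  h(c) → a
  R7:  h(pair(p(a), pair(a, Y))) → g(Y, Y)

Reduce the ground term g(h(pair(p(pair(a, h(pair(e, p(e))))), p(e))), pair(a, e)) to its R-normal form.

1. g(h(pair(p(pair(a, h(pair(e, p(e))))), p(e))), pair(a, e))  →  g(p(pair(a, h(pair(e, p(e))))), pair(a, e))   [R5 at 1]
2. g(p(pair(a, h(pair(e, p(e))))), pair(a, e))  →  pair(a, h(pair(e, p(e))))   [R2 at ε]
3. pair(a, h(pair(e, p(e))))  →  pair(a, e)   [R5 at 2]

pair(a, e)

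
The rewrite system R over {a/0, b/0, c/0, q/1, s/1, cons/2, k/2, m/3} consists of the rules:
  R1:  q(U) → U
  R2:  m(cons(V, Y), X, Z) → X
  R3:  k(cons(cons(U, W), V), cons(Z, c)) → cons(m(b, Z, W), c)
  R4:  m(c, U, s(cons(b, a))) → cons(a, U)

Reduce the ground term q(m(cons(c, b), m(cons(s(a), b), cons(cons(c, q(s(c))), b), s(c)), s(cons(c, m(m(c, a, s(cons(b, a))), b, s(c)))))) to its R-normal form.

1. q(m(cons(c, b), m(cons(s(a), b), cons(cons(c, q(s(c))), b), s(c)), s(cons(c, m(m(c, a, s(cons(b, a))), b, s(c))))))  →  m(cons(c, b), m(cons(s(a), b), cons(cons(c, q(s(c))), b), s(c)), s(cons(c, m(m(c, a, s(cons(b, a))), b, s(c)))))   [R1 at ε]
2. m(cons(c, b), m(cons(s(a), b), cons(cons(c, q(s(c))), b), s(c)), s(cons(c, m(m(c, a, s(cons(b, a))), b, s(c)))))  →  m(cons(s(a), b), cons(cons(c, q(s(c))), b), s(c))   [R2 at ε]
3. m(cons(s(a), b), cons(cons(c, q(s(c))), b), s(c))  →  cons(cons(c, q(s(c))), b)   [R2 at ε]
4. cons(cons(c, q(s(c))), b)  →  cons(cons(c, s(c)), b)   [R1 at 1.2]

cons(cons(c, s(c)), b)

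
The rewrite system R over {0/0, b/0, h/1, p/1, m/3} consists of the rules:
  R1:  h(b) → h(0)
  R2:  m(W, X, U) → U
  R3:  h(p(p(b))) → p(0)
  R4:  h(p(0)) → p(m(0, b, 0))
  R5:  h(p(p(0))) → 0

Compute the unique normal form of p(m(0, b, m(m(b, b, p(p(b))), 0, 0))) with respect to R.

1. p(m(0, b, m(m(b, b, p(p(b))), 0, 0)))  →  p(m(m(b, b, p(p(b))), 0, 0))   [R2 at 1]
2. p(m(m(b, b, p(p(b))), 0, 0))  →  p(0)   [R2 at 1]

p(0)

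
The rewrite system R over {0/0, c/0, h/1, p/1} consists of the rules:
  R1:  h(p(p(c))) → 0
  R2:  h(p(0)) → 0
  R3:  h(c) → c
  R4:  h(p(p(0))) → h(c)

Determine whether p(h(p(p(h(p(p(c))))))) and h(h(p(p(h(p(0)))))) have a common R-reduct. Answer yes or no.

no — NF(t₁) = p(c), NF(t₂) = c

Reduce t₁ = p(h(p(p(h(p(p(c))))))):
1. p(h(p(p(h(p(p(c)))))))  →  p(h(p(p(0))))   [R1 at 1.1.1.1]
2. p(h(p(p(0))))  →  p(h(c))   [R4 at 1]
3. p(h(c))  →  p(c)   [R3 at 1]

Reduce t₂ = h(h(p(p(h(p(0)))))):
1. h(h(p(p(h(p(0))))))  →  h(h(p(p(0))))   [R2 at 1.1.1.1]
2. h(h(p(p(0))))  →  h(h(c))   [R4 at 1]
3. h(h(c))  →  h(c)   [R3 at 1]
4. h(c)  →  c   [R3 at ε]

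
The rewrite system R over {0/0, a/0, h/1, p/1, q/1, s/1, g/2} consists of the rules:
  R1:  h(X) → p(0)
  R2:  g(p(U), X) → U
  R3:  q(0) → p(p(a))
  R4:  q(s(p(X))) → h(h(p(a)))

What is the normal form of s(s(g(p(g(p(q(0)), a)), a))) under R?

s(s(p(p(a))))

1. s(s(g(p(g(p(q(0)), a)), a)))  →  s(s(g(p(q(0)), a)))   [R2 at 1.1]
2. s(s(g(p(q(0)), a)))  →  s(s(q(0)))   [R2 at 1.1]
3. s(s(q(0)))  →  s(s(p(p(a))))   [R3 at 1.1]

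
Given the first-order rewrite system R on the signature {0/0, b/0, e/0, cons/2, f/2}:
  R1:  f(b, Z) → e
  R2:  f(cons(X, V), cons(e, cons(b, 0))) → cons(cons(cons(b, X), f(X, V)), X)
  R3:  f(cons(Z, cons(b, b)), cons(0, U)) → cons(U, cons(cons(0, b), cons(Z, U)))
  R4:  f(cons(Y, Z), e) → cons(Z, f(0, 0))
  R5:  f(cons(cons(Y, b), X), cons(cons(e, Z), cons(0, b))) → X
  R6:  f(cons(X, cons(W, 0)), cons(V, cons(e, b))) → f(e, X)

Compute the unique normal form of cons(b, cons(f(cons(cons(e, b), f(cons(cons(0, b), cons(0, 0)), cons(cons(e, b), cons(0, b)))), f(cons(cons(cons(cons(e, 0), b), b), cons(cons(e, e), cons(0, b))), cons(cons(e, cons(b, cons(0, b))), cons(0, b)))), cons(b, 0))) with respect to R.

cons(b, cons(cons(0, 0), cons(b, 0)))

1. cons(b, cons(f(cons(cons(e, b), f(cons(cons(0, b), cons(0, 0)), cons(cons(e, b), cons(0, b)))), f(cons(cons(cons(cons(e, 0), b), b), cons(cons(e, e), cons(0, b))), cons(cons(e, cons(b, cons(0, b))), cons(0, b)))), cons(b, 0)))  →  cons(b, cons(f(cons(cons(e, b), cons(0, 0)), f(cons(cons(cons(cons(e, 0), b), b), cons(cons(e, e), cons(0, b))), cons(cons(e, cons(b, cons(0, b))), cons(0, b)))), cons(b, 0)))   [R5 at 2.1.1.2]
2. cons(b, cons(f(cons(cons(e, b), cons(0, 0)), f(cons(cons(cons(cons(e, 0), b), b), cons(cons(e, e), cons(0, b))), cons(cons(e, cons(b, cons(0, b))), cons(0, b)))), cons(b, 0)))  →  cons(b, cons(f(cons(cons(e, b), cons(0, 0)), cons(cons(e, e), cons(0, b))), cons(b, 0)))   [R5 at 2.1.2]
3. cons(b, cons(f(cons(cons(e, b), cons(0, 0)), cons(cons(e, e), cons(0, b))), cons(b, 0)))  →  cons(b, cons(cons(0, 0), cons(b, 0)))   [R5 at 2.1]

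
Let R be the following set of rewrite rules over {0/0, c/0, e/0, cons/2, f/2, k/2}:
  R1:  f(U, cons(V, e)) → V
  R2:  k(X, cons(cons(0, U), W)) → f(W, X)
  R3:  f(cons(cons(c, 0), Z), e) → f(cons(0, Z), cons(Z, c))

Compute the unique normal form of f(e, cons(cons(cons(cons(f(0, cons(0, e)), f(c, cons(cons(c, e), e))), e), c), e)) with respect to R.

cons(cons(cons(0, cons(c, e)), e), c)

1. f(e, cons(cons(cons(cons(f(0, cons(0, e)), f(c, cons(cons(c, e), e))), e), c), e))  →  cons(cons(cons(f(0, cons(0, e)), f(c, cons(cons(c, e), e))), e), c)   [R1 at ε]
2. cons(cons(cons(f(0, cons(0, e)), f(c, cons(cons(c, e), e))), e), c)  →  cons(cons(cons(0, f(c, cons(cons(c, e), e))), e), c)   [R1 at 1.1.1]
3. cons(cons(cons(0, f(c, cons(cons(c, e), e))), e), c)  →  cons(cons(cons(0, cons(c, e)), e), c)   [R1 at 1.1.2]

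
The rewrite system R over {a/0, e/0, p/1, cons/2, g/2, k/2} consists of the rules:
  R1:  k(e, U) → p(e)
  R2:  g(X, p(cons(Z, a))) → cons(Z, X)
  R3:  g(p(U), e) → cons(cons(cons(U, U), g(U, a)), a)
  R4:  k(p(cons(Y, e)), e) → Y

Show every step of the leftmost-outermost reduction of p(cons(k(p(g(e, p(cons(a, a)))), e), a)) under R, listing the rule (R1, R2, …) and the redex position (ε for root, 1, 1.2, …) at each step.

1. p(cons(k(p(g(e, p(cons(a, a)))), e), a))  →  p(cons(k(p(cons(a, e)), e), a))   [R2 at 1.1.1.1]
2. p(cons(k(p(cons(a, e)), e), a))  →  p(cons(a, a))   [R4 at 1.1]

p(cons(a, a))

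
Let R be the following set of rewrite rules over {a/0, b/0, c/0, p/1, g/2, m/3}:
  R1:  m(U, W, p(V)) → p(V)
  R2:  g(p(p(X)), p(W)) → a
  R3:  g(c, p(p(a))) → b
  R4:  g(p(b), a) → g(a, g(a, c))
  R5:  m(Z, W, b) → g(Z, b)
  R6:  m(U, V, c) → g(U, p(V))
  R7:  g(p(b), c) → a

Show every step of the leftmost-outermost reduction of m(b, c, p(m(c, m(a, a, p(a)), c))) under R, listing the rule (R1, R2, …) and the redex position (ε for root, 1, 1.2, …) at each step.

p(b)

1. m(b, c, p(m(c, m(a, a, p(a)), c)))  →  p(m(c, m(a, a, p(a)), c))   [R1 at ε]
2. p(m(c, m(a, a, p(a)), c))  →  p(g(c, p(m(a, a, p(a)))))   [R6 at 1]
3. p(g(c, p(m(a, a, p(a)))))  →  p(g(c, p(p(a))))   [R1 at 1.2.1]
4. p(g(c, p(p(a))))  →  p(b)   [R3 at 1]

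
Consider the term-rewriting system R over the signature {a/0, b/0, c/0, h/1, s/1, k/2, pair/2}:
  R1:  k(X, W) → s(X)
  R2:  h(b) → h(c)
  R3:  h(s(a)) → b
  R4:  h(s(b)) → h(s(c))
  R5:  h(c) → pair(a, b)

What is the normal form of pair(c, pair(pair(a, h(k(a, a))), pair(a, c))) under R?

pair(c, pair(pair(a, b), pair(a, c)))

1. pair(c, pair(pair(a, h(k(a, a))), pair(a, c)))  →  pair(c, pair(pair(a, h(s(a))), pair(a, c)))   [R1 at 2.1.2.1]
2. pair(c, pair(pair(a, h(s(a))), pair(a, c)))  →  pair(c, pair(pair(a, b), pair(a, c)))   [R3 at 2.1.2]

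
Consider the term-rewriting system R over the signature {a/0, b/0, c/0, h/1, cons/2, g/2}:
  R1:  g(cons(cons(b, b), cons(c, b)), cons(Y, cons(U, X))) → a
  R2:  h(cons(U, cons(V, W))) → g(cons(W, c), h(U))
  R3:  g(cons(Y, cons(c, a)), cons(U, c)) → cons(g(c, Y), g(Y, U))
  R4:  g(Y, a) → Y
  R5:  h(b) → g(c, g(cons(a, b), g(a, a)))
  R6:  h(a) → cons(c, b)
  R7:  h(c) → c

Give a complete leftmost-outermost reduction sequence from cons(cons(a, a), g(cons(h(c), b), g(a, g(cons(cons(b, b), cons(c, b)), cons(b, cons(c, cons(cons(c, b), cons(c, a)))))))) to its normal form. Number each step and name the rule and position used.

1. cons(cons(a, a), g(cons(h(c), b), g(a, g(cons(cons(b, b), cons(c, b)), cons(b, cons(c, cons(cons(c, b), cons(c, a))))))))  →  cons(cons(a, a), g(cons(c, b), g(a, g(cons(cons(b, b), cons(c, b)), cons(b, cons(c, cons(cons(c, b), cons(c, a))))))))   [R7 at 2.1.1]
2. cons(cons(a, a), g(cons(c, b), g(a, g(cons(cons(b, b), cons(c, b)), cons(b, cons(c, cons(cons(c, b), cons(c, a))))))))  →  cons(cons(a, a), g(cons(c, b), g(a, a)))   [R1 at 2.2.2]
3. cons(cons(a, a), g(cons(c, b), g(a, a)))  →  cons(cons(a, a), g(cons(c, b), a))   [R4 at 2.2]
4. cons(cons(a, a), g(cons(c, b), a))  →  cons(cons(a, a), cons(c, b))   [R4 at 2]

cons(cons(a, a), cons(c, b))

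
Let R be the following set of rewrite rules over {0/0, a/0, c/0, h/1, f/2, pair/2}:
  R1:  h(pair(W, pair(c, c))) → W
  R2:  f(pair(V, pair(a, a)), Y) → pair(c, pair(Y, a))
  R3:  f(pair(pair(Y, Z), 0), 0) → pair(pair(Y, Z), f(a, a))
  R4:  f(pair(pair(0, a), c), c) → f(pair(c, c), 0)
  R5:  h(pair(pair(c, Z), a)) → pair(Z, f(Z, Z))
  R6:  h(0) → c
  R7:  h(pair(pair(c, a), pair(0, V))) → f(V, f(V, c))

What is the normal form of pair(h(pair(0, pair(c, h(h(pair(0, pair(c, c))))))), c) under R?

1. pair(h(pair(0, pair(c, h(h(pair(0, pair(c, c))))))), c)  →  pair(h(pair(0, pair(c, h(0)))), c)   [R1 at 1.1.2.2.1]
2. pair(h(pair(0, pair(c, h(0)))), c)  →  pair(h(pair(0, pair(c, c))), c)   [R6 at 1.1.2.2]
3. pair(h(pair(0, pair(c, c))), c)  →  pair(0, c)   [R1 at 1]

pair(0, c)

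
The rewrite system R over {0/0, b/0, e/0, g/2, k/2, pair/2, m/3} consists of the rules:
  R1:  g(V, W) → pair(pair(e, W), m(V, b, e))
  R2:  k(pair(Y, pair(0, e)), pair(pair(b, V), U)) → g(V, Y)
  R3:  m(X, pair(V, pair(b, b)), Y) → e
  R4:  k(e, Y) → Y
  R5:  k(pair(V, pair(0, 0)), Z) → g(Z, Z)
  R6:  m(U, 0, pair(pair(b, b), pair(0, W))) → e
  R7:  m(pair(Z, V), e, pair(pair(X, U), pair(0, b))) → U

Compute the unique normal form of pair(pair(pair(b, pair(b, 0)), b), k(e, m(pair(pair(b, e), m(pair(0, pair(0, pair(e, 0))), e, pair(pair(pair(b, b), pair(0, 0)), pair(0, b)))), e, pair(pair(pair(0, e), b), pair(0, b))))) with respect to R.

1. pair(pair(pair(b, pair(b, 0)), b), k(e, m(pair(pair(b, e), m(pair(0, pair(0, pair(e, 0))), e, pair(pair(pair(b, b), pair(0, 0)), pair(0, b)))), e, pair(pair(pair(0, e), b), pair(0, b)))))  →  pair(pair(pair(b, pair(b, 0)), b), m(pair(pair(b, e), m(pair(0, pair(0, pair(e, 0))), e, pair(pair(pair(b, b), pair(0, 0)), pair(0, b)))), e, pair(pair(pair(0, e), b), pair(0, b))))   [R4 at 2]
2. pair(pair(pair(b, pair(b, 0)), b), m(pair(pair(b, e), m(pair(0, pair(0, pair(e, 0))), e, pair(pair(pair(b, b), pair(0, 0)), pair(0, b)))), e, pair(pair(pair(0, e), b), pair(0, b))))  →  pair(pair(pair(b, pair(b, 0)), b), b)   [R7 at 2]

pair(pair(pair(b, pair(b, 0)), b), b)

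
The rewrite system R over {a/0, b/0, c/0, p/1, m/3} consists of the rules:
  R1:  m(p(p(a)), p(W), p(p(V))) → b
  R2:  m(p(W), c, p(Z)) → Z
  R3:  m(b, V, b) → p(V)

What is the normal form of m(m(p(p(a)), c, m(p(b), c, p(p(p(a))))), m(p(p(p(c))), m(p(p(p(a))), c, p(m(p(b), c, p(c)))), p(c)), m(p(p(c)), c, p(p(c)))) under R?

1. m(m(p(p(a)), c, m(p(b), c, p(p(p(a))))), m(p(p(p(c))), m(p(p(p(a))), c, p(m(p(b), c, p(c)))), p(c)), m(p(p(c)), c, p(p(c))))  →  m(m(p(p(a)), c, p(p(a))), m(p(p(p(c))), m(p(p(p(a))), c, p(m(p(b), c, p(c)))), p(c)), m(p(p(c)), c, p(p(c))))   [R2 at 1.3]
2. m(m(p(p(a)), c, p(p(a))), m(p(p(p(c))), m(p(p(p(a))), c, p(m(p(b), c, p(c)))), p(c)), m(p(p(c)), c, p(p(c))))  →  m(p(a), m(p(p(p(c))), m(p(p(p(a))), c, p(m(p(b), c, p(c)))), p(c)), m(p(p(c)), c, p(p(c))))   [R2 at 1]
3. m(p(a), m(p(p(p(c))), m(p(p(p(a))), c, p(m(p(b), c, p(c)))), p(c)), m(p(p(c)), c, p(p(c))))  →  m(p(a), m(p(p(p(c))), m(p(b), c, p(c)), p(c)), m(p(p(c)), c, p(p(c))))   [R2 at 2.2]
4. m(p(a), m(p(p(p(c))), m(p(b), c, p(c)), p(c)), m(p(p(c)), c, p(p(c))))  →  m(p(a), m(p(p(p(c))), c, p(c)), m(p(p(c)), c, p(p(c))))   [R2 at 2.2]
5. m(p(a), m(p(p(p(c))), c, p(c)), m(p(p(c)), c, p(p(c))))  →  m(p(a), c, m(p(p(c)), c, p(p(c))))   [R2 at 2]
6. m(p(a), c, m(p(p(c)), c, p(p(c))))  →  m(p(a), c, p(c))   [R2 at 3]
7. m(p(a), c, p(c))  →  c   [R2 at ε]

c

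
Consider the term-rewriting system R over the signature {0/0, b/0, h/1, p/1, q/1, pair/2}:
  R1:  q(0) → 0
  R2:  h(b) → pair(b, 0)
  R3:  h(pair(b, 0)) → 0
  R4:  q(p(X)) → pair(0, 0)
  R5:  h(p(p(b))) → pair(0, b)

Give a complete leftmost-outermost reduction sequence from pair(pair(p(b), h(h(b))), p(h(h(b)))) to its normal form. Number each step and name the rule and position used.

1. pair(pair(p(b), h(h(b))), p(h(h(b))))  →  pair(pair(p(b), h(pair(b, 0))), p(h(h(b))))   [R2 at 1.2.1]
2. pair(pair(p(b), h(pair(b, 0))), p(h(h(b))))  →  pair(pair(p(b), 0), p(h(h(b))))   [R3 at 1.2]
3. pair(pair(p(b), 0), p(h(h(b))))  →  pair(pair(p(b), 0), p(h(pair(b, 0))))   [R2 at 2.1.1]
4. pair(pair(p(b), 0), p(h(pair(b, 0))))  →  pair(pair(p(b), 0), p(0))   [R3 at 2.1]

pair(pair(p(b), 0), p(0))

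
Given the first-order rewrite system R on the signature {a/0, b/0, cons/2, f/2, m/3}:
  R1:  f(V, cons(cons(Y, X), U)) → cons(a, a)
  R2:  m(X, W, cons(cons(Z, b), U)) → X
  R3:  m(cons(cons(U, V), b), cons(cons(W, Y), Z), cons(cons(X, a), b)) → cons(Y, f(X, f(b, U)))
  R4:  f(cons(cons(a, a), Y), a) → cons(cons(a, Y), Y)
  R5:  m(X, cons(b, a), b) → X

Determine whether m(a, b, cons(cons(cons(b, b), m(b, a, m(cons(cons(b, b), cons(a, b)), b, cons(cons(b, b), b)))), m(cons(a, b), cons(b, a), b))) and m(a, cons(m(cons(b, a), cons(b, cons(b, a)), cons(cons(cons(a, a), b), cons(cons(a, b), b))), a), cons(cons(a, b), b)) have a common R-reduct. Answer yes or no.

yes — NF(t₁) = a, NF(t₂) = a

Reduce t₁ = m(a, b, cons(cons(cons(b, b), m(b, a, m(cons(cons(b, b), cons(a, b)), b, cons(cons(b, b), b)))), m(cons(a, b), cons(b, a), b))):
1. m(a, b, cons(cons(cons(b, b), m(b, a, m(cons(cons(b, b), cons(a, b)), b, cons(cons(b, b), b)))), m(cons(a, b), cons(b, a), b)))  →  m(a, b, cons(cons(cons(b, b), m(b, a, cons(cons(b, b), cons(a, b)))), m(cons(a, b), cons(b, a), b)))   [R2 at 3.1.2.3]
2. m(a, b, cons(cons(cons(b, b), m(b, a, cons(cons(b, b), cons(a, b)))), m(cons(a, b), cons(b, a), b)))  →  m(a, b, cons(cons(cons(b, b), b), m(cons(a, b), cons(b, a), b)))   [R2 at 3.1.2]
3. m(a, b, cons(cons(cons(b, b), b), m(cons(a, b), cons(b, a), b)))  →  a   [R2 at ε]

Reduce t₂ = m(a, cons(m(cons(b, a), cons(b, cons(b, a)), cons(cons(cons(a, a), b), cons(cons(a, b), b))), a), cons(cons(a, b), b)):
1. m(a, cons(m(cons(b, a), cons(b, cons(b, a)), cons(cons(cons(a, a), b), cons(cons(a, b), b))), a), cons(cons(a, b), b))  →  a   [R2 at ε]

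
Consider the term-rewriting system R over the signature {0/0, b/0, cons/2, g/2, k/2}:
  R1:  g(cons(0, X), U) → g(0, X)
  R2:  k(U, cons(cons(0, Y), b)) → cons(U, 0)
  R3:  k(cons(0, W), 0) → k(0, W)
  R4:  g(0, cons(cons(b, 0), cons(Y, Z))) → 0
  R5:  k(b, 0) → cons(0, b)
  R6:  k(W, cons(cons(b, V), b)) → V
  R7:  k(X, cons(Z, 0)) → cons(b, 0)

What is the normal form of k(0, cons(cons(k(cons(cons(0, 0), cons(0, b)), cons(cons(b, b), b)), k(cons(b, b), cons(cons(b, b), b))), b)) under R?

b

1. k(0, cons(cons(k(cons(cons(0, 0), cons(0, b)), cons(cons(b, b), b)), k(cons(b, b), cons(cons(b, b), b))), b))  →  k(0, cons(cons(b, k(cons(b, b), cons(cons(b, b), b))), b))   [R6 at 2.1.1]
2. k(0, cons(cons(b, k(cons(b, b), cons(cons(b, b), b))), b))  →  k(cons(b, b), cons(cons(b, b), b))   [R6 at ε]
3. k(cons(b, b), cons(cons(b, b), b))  →  b   [R6 at ε]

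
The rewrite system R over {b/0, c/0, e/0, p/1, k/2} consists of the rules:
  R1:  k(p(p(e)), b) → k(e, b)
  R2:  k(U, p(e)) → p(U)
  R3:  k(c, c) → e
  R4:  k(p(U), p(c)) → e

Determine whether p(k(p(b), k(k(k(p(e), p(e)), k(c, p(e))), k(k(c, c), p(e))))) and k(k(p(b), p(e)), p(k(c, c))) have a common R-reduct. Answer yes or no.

Reduce t₁ = p(k(p(b), k(k(k(p(e), p(e)), k(c, p(e))), k(k(c, c), p(e))))):
1. p(k(p(b), k(k(k(p(e), p(e)), k(c, p(e))), k(k(c, c), p(e)))))  →  p(k(p(b), k(k(p(p(e)), k(c, p(e))), k(k(c, c), p(e)))))   [R2 at 1.2.1.1]
2. p(k(p(b), k(k(p(p(e)), k(c, p(e))), k(k(c, c), p(e)))))  →  p(k(p(b), k(k(p(p(e)), p(c)), k(k(c, c), p(e)))))   [R2 at 1.2.1.2]
3. p(k(p(b), k(k(p(p(e)), p(c)), k(k(c, c), p(e)))))  →  p(k(p(b), k(e, k(k(c, c), p(e)))))   [R4 at 1.2.1]
4. p(k(p(b), k(e, k(k(c, c), p(e)))))  →  p(k(p(b), k(e, p(k(c, c)))))   [R2 at 1.2.2]
5. p(k(p(b), k(e, p(k(c, c)))))  →  p(k(p(b), k(e, p(e))))   [R3 at 1.2.2.1]
6. p(k(p(b), k(e, p(e))))  →  p(k(p(b), p(e)))   [R2 at 1.2]
7. p(k(p(b), p(e)))  →  p(p(p(b)))   [R2 at 1]

Reduce t₂ = k(k(p(b), p(e)), p(k(c, c))):
1. k(k(p(b), p(e)), p(k(c, c)))  →  k(p(p(b)), p(k(c, c)))   [R2 at 1]
2. k(p(p(b)), p(k(c, c)))  →  k(p(p(b)), p(e))   [R3 at 2.1]
3. k(p(p(b)), p(e))  →  p(p(p(b)))   [R2 at ε]

yes — NF(t₁) = p(p(p(b))), NF(t₂) = p(p(p(b)))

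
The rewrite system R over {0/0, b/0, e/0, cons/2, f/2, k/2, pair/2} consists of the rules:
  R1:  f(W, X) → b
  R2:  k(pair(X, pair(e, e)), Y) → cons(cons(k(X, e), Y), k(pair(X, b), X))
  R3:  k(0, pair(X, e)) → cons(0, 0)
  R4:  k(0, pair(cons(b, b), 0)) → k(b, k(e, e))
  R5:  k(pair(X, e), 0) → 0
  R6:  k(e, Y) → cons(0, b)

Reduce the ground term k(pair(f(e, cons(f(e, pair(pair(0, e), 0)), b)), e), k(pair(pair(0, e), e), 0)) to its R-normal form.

0

1. k(pair(f(e, cons(f(e, pair(pair(0, e), 0)), b)), e), k(pair(pair(0, e), e), 0))  →  k(pair(b, e), k(pair(pair(0, e), e), 0))   [R1 at 1.1]
2. k(pair(b, e), k(pair(pair(0, e), e), 0))  →  k(pair(b, e), 0)   [R5 at 2]
3. k(pair(b, e), 0)  →  0   [R5 at ε]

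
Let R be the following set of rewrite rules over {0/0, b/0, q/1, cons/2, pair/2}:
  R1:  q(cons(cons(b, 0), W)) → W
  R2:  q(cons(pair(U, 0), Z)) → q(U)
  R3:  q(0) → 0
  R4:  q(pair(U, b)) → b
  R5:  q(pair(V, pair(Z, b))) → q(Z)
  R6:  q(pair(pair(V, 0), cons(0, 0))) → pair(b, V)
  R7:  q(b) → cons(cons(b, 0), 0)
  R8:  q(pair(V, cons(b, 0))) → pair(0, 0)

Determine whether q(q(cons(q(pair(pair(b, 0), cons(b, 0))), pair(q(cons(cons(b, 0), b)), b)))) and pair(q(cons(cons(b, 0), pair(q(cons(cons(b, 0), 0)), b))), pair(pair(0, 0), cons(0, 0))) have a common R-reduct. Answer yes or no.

no — NF(t₁) = 0, NF(t₂) = pair(pair(0, b), pair(pair(0, 0), cons(0, 0)))

Reduce t₁ = q(q(cons(q(pair(pair(b, 0), cons(b, 0))), pair(q(cons(cons(b, 0), b)), b)))):
1. q(q(cons(q(pair(pair(b, 0), cons(b, 0))), pair(q(cons(cons(b, 0), b)), b))))  →  q(q(cons(pair(0, 0), pair(q(cons(cons(b, 0), b)), b))))   [R8 at 1.1.1]
2. q(q(cons(pair(0, 0), pair(q(cons(cons(b, 0), b)), b))))  →  q(q(0))   [R2 at 1]
3. q(q(0))  →  q(0)   [R3 at 1]
4. q(0)  →  0   [R3 at ε]

Reduce t₂ = pair(q(cons(cons(b, 0), pair(q(cons(cons(b, 0), 0)), b))), pair(pair(0, 0), cons(0, 0))):
1. pair(q(cons(cons(b, 0), pair(q(cons(cons(b, 0), 0)), b))), pair(pair(0, 0), cons(0, 0)))  →  pair(pair(q(cons(cons(b, 0), 0)), b), pair(pair(0, 0), cons(0, 0)))   [R1 at 1]
2. pair(pair(q(cons(cons(b, 0), 0)), b), pair(pair(0, 0), cons(0, 0)))  →  pair(pair(0, b), pair(pair(0, 0), cons(0, 0)))   [R1 at 1.1]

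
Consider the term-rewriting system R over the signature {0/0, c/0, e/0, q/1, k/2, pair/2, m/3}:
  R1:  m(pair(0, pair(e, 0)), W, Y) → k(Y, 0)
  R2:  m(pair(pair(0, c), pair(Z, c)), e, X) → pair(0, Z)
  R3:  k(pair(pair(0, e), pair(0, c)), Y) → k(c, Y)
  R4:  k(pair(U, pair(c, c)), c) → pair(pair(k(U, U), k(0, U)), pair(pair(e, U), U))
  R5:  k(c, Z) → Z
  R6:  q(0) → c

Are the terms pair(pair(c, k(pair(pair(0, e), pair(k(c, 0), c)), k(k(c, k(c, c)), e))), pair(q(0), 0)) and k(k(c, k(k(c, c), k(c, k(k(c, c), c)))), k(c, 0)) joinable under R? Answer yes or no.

no — NF(t₁) = pair(pair(c, e), pair(c, 0)), NF(t₂) = 0

Reduce t₁ = pair(pair(c, k(pair(pair(0, e), pair(k(c, 0), c)), k(k(c, k(c, c)), e))), pair(q(0), 0)):
1. pair(pair(c, k(pair(pair(0, e), pair(k(c, 0), c)), k(k(c, k(c, c)), e))), pair(q(0), 0))  →  pair(pair(c, k(pair(pair(0, e), pair(0, c)), k(k(c, k(c, c)), e))), pair(q(0), 0))   [R5 at 1.2.1.2.1]
2. pair(pair(c, k(pair(pair(0, e), pair(0, c)), k(k(c, k(c, c)), e))), pair(q(0), 0))  →  pair(pair(c, k(c, k(k(c, k(c, c)), e))), pair(q(0), 0))   [R3 at 1.2]
3. pair(pair(c, k(c, k(k(c, k(c, c)), e))), pair(q(0), 0))  →  pair(pair(c, k(k(c, k(c, c)), e)), pair(q(0), 0))   [R5 at 1.2]
4. pair(pair(c, k(k(c, k(c, c)), e)), pair(q(0), 0))  →  pair(pair(c, k(k(c, c), e)), pair(q(0), 0))   [R5 at 1.2.1]
5. pair(pair(c, k(k(c, c), e)), pair(q(0), 0))  →  pair(pair(c, k(c, e)), pair(q(0), 0))   [R5 at 1.2.1]
6. pair(pair(c, k(c, e)), pair(q(0), 0))  →  pair(pair(c, e), pair(q(0), 0))   [R5 at 1.2]
7. pair(pair(c, e), pair(q(0), 0))  →  pair(pair(c, e), pair(c, 0))   [R6 at 2.1]

Reduce t₂ = k(k(c, k(k(c, c), k(c, k(k(c, c), c)))), k(c, 0)):
1. k(k(c, k(k(c, c), k(c, k(k(c, c), c)))), k(c, 0))  →  k(k(k(c, c), k(c, k(k(c, c), c))), k(c, 0))   [R5 at 1]
2. k(k(k(c, c), k(c, k(k(c, c), c))), k(c, 0))  →  k(k(c, k(c, k(k(c, c), c))), k(c, 0))   [R5 at 1.1]
3. k(k(c, k(c, k(k(c, c), c))), k(c, 0))  →  k(k(c, k(k(c, c), c)), k(c, 0))   [R5 at 1]
4. k(k(c, k(k(c, c), c)), k(c, 0))  →  k(k(k(c, c), c), k(c, 0))   [R5 at 1]
5. k(k(k(c, c), c), k(c, 0))  →  k(k(c, c), k(c, 0))   [R5 at 1.1]
6. k(k(c, c), k(c, 0))  →  k(c, k(c, 0))   [R5 at 1]
7. k(c, k(c, 0))  →  k(c, 0)   [R5 at ε]
8. k(c, 0)  →  0   [R5 at ε]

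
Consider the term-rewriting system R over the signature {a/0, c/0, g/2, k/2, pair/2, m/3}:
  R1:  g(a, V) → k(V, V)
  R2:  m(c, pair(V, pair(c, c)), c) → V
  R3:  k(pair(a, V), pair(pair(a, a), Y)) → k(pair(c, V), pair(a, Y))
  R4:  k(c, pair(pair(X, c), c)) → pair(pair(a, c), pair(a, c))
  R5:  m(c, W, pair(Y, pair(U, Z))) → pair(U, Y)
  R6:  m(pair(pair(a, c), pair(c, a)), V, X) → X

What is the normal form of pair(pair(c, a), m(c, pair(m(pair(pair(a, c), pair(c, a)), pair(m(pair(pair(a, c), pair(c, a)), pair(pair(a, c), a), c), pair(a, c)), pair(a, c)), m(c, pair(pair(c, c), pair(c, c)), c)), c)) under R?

1. pair(pair(c, a), m(c, pair(m(pair(pair(a, c), pair(c, a)), pair(m(pair(pair(a, c), pair(c, a)), pair(pair(a, c), a), c), pair(a, c)), pair(a, c)), m(c, pair(pair(c, c), pair(c, c)), c)), c))  →  pair(pair(c, a), m(c, pair(pair(a, c), m(c, pair(pair(c, c), pair(c, c)), c)), c))   [R6 at 2.2.1]
2. pair(pair(c, a), m(c, pair(pair(a, c), m(c, pair(pair(c, c), pair(c, c)), c)), c))  →  pair(pair(c, a), m(c, pair(pair(a, c), pair(c, c)), c))   [R2 at 2.2.2]
3. pair(pair(c, a), m(c, pair(pair(a, c), pair(c, c)), c))  →  pair(pair(c, a), pair(a, c))   [R2 at 2]

pair(pair(c, a), pair(a, c))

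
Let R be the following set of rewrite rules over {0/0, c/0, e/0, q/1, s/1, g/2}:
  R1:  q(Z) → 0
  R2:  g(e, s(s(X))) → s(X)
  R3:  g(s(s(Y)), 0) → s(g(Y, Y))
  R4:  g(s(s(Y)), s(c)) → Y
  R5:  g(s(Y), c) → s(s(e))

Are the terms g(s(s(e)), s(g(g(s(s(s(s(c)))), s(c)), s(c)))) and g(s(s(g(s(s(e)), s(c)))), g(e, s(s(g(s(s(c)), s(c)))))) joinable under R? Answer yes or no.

yes — NF(t₁) = e, NF(t₂) = e

Reduce t₁ = g(s(s(e)), s(g(g(s(s(s(s(c)))), s(c)), s(c)))):
1. g(s(s(e)), s(g(g(s(s(s(s(c)))), s(c)), s(c))))  →  g(s(s(e)), s(g(s(s(c)), s(c))))   [R4 at 2.1.1]
2. g(s(s(e)), s(g(s(s(c)), s(c))))  →  g(s(s(e)), s(c))   [R4 at 2.1]
3. g(s(s(e)), s(c))  →  e   [R4 at ε]

Reduce t₂ = g(s(s(g(s(s(e)), s(c)))), g(e, s(s(g(s(s(c)), s(c)))))):
1. g(s(s(g(s(s(e)), s(c)))), g(e, s(s(g(s(s(c)), s(c))))))  →  g(s(s(e)), g(e, s(s(g(s(s(c)), s(c))))))   [R4 at 1.1.1]
2. g(s(s(e)), g(e, s(s(g(s(s(c)), s(c))))))  →  g(s(s(e)), s(g(s(s(c)), s(c))))   [R2 at 2]
3. g(s(s(e)), s(g(s(s(c)), s(c))))  →  g(s(s(e)), s(c))   [R4 at 2.1]
4. g(s(s(e)), s(c))  →  e   [R4 at ε]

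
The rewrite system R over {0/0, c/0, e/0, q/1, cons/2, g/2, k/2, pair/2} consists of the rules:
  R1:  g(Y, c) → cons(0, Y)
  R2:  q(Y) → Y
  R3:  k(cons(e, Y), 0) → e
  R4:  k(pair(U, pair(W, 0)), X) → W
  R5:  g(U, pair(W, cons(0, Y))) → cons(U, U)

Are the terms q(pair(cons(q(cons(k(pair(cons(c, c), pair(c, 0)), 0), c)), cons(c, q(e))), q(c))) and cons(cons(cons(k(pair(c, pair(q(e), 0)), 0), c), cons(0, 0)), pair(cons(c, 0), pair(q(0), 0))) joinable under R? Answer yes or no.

Reduce t₁ = q(pair(cons(q(cons(k(pair(cons(c, c), pair(c, 0)), 0), c)), cons(c, q(e))), q(c))):
1. q(pair(cons(q(cons(k(pair(cons(c, c), pair(c, 0)), 0), c)), cons(c, q(e))), q(c)))  →  pair(cons(q(cons(k(pair(cons(c, c), pair(c, 0)), 0), c)), cons(c, q(e))), q(c))   [R2 at ε]
2. pair(cons(q(cons(k(pair(cons(c, c), pair(c, 0)), 0), c)), cons(c, q(e))), q(c))  →  pair(cons(cons(k(pair(cons(c, c), pair(c, 0)), 0), c), cons(c, q(e))), q(c))   [R2 at 1.1]
3. pair(cons(cons(k(pair(cons(c, c), pair(c, 0)), 0), c), cons(c, q(e))), q(c))  →  pair(cons(cons(c, c), cons(c, q(e))), q(c))   [R4 at 1.1.1]
4. pair(cons(cons(c, c), cons(c, q(e))), q(c))  →  pair(cons(cons(c, c), cons(c, e)), q(c))   [R2 at 1.2.2]
5. pair(cons(cons(c, c), cons(c, e)), q(c))  →  pair(cons(cons(c, c), cons(c, e)), c)   [R2 at 2]

Reduce t₂ = cons(cons(cons(k(pair(c, pair(q(e), 0)), 0), c), cons(0, 0)), pair(cons(c, 0), pair(q(0), 0))):
1. cons(cons(cons(k(pair(c, pair(q(e), 0)), 0), c), cons(0, 0)), pair(cons(c, 0), pair(q(0), 0)))  →  cons(cons(cons(q(e), c), cons(0, 0)), pair(cons(c, 0), pair(q(0), 0)))   [R4 at 1.1.1]
2. cons(cons(cons(q(e), c), cons(0, 0)), pair(cons(c, 0), pair(q(0), 0)))  →  cons(cons(cons(e, c), cons(0, 0)), pair(cons(c, 0), pair(q(0), 0)))   [R2 at 1.1.1]
3. cons(cons(cons(e, c), cons(0, 0)), pair(cons(c, 0), pair(q(0), 0)))  →  cons(cons(cons(e, c), cons(0, 0)), pair(cons(c, 0), pair(0, 0)))   [R2 at 2.2.1]

no — NF(t₁) = pair(cons(cons(c, c), cons(c, e)), c), NF(t₂) = cons(cons(cons(e, c), cons(0, 0)), pair(cons(c, 0), pair(0, 0)))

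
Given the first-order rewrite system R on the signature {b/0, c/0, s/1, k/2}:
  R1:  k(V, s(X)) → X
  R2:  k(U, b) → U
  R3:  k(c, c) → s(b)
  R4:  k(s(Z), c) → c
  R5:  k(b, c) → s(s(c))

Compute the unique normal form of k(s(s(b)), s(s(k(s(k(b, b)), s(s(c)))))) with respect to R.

s(s(c))

1. k(s(s(b)), s(s(k(s(k(b, b)), s(s(c))))))  →  s(k(s(k(b, b)), s(s(c))))   [R1 at ε]
2. s(k(s(k(b, b)), s(s(c))))  →  s(s(c))   [R1 at 1]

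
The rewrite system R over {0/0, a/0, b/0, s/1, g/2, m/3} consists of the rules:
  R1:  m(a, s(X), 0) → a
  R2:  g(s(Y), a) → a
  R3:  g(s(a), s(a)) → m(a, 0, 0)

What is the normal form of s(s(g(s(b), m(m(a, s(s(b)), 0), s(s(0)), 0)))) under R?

1. s(s(g(s(b), m(m(a, s(s(b)), 0), s(s(0)), 0))))  →  s(s(g(s(b), m(a, s(s(0)), 0))))   [R1 at 1.1.2.1]
2. s(s(g(s(b), m(a, s(s(0)), 0))))  →  s(s(g(s(b), a)))   [R1 at 1.1.2]
3. s(s(g(s(b), a)))  →  s(s(a))   [R2 at 1.1]

s(s(a))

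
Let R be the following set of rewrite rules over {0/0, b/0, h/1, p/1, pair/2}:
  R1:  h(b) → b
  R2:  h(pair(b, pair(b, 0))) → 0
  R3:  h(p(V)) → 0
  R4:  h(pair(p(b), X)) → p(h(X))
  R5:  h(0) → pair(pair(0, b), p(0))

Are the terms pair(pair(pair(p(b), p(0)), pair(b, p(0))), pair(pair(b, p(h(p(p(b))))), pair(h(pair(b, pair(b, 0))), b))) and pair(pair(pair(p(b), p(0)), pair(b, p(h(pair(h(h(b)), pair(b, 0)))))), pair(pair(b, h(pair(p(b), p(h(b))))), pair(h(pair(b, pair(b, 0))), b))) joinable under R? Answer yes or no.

yes — NF(t₁) = pair(pair(pair(p(b), p(0)), pair(b, p(0))), pair(pair(b, p(0)), pair(0, b))), NF(t₂) = pair(pair(pair(p(b), p(0)), pair(b, p(0))), pair(pair(b, p(0)), pair(0, b)))

Reduce t₁ = pair(pair(pair(p(b), p(0)), pair(b, p(0))), pair(pair(b, p(h(p(p(b))))), pair(h(pair(b, pair(b, 0))), b))):
1. pair(pair(pair(p(b), p(0)), pair(b, p(0))), pair(pair(b, p(h(p(p(b))))), pair(h(pair(b, pair(b, 0))), b)))  →  pair(pair(pair(p(b), p(0)), pair(b, p(0))), pair(pair(b, p(0)), pair(h(pair(b, pair(b, 0))), b)))   [R3 at 2.1.2.1]
2. pair(pair(pair(p(b), p(0)), pair(b, p(0))), pair(pair(b, p(0)), pair(h(pair(b, pair(b, 0))), b)))  →  pair(pair(pair(p(b), p(0)), pair(b, p(0))), pair(pair(b, p(0)), pair(0, b)))   [R2 at 2.2.1]

Reduce t₂ = pair(pair(pair(p(b), p(0)), pair(b, p(h(pair(h(h(b)), pair(b, 0)))))), pair(pair(b, h(pair(p(b), p(h(b))))), pair(h(pair(b, pair(b, 0))), b))):
1. pair(pair(pair(p(b), p(0)), pair(b, p(h(pair(h(h(b)), pair(b, 0)))))), pair(pair(b, h(pair(p(b), p(h(b))))), pair(h(pair(b, pair(b, 0))), b)))  →  pair(pair(pair(p(b), p(0)), pair(b, p(h(pair(h(b), pair(b, 0)))))), pair(pair(b, h(pair(p(b), p(h(b))))), pair(h(pair(b, pair(b, 0))), b)))   [R1 at 1.2.2.1.1.1.1]
2. pair(pair(pair(p(b), p(0)), pair(b, p(h(pair(h(b), pair(b, 0)))))), pair(pair(b, h(pair(p(b), p(h(b))))), pair(h(pair(b, pair(b, 0))), b)))  →  pair(pair(pair(p(b), p(0)), pair(b, p(h(pair(b, pair(b, 0)))))), pair(pair(b, h(pair(p(b), p(h(b))))), pair(h(pair(b, pair(b, 0))), b)))   [R1 at 1.2.2.1.1.1]
3. pair(pair(pair(p(b), p(0)), pair(b, p(h(pair(b, pair(b, 0)))))), pair(pair(b, h(pair(p(b), p(h(b))))), pair(h(pair(b, pair(b, 0))), b)))  →  pair(pair(pair(p(b), p(0)), pair(b, p(0))), pair(pair(b, h(pair(p(b), p(h(b))))), pair(h(pair(b, pair(b, 0))), b)))   [R2 at 1.2.2.1]
4. pair(pair(pair(p(b), p(0)), pair(b, p(0))), pair(pair(b, h(pair(p(b), p(h(b))))), pair(h(pair(b, pair(b, 0))), b)))  →  pair(pair(pair(p(b), p(0)), pair(b, p(0))), pair(pair(b, p(h(p(h(b))))), pair(h(pair(b, pair(b, 0))), b)))   [R4 at 2.1.2]
5. pair(pair(pair(p(b), p(0)), pair(b, p(0))), pair(pair(b, p(h(p(h(b))))), pair(h(pair(b, pair(b, 0))), b)))  →  pair(pair(pair(p(b), p(0)), pair(b, p(0))), pair(pair(b, p(0)), pair(h(pair(b, pair(b, 0))), b)))   [R3 at 2.1.2.1]
6. pair(pair(pair(p(b), p(0)), pair(b, p(0))), pair(pair(b, p(0)), pair(h(pair(b, pair(b, 0))), b)))  →  pair(pair(pair(p(b), p(0)), pair(b, p(0))), pair(pair(b, p(0)), pair(0, b)))   [R2 at 2.2.1]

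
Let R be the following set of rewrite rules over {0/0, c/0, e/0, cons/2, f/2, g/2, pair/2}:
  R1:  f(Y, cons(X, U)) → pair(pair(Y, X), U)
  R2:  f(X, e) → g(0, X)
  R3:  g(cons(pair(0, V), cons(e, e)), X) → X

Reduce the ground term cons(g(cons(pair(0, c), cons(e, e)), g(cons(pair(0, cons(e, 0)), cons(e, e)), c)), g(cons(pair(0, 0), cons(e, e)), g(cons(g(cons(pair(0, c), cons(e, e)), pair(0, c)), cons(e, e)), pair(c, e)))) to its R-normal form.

1. cons(g(cons(pair(0, c), cons(e, e)), g(cons(pair(0, cons(e, 0)), cons(e, e)), c)), g(cons(pair(0, 0), cons(e, e)), g(cons(g(cons(pair(0, c), cons(e, e)), pair(0, c)), cons(e, e)), pair(c, e))))  →  cons(g(cons(pair(0, cons(e, 0)), cons(e, e)), c), g(cons(pair(0, 0), cons(e, e)), g(cons(g(cons(pair(0, c), cons(e, e)), pair(0, c)), cons(e, e)), pair(c, e))))   [R3 at 1]
2. cons(g(cons(pair(0, cons(e, 0)), cons(e, e)), c), g(cons(pair(0, 0), cons(e, e)), g(cons(g(cons(pair(0, c), cons(e, e)), pair(0, c)), cons(e, e)), pair(c, e))))  →  cons(c, g(cons(pair(0, 0), cons(e, e)), g(cons(g(cons(pair(0, c), cons(e, e)), pair(0, c)), cons(e, e)), pair(c, e))))   [R3 at 1]
3. cons(c, g(cons(pair(0, 0), cons(e, e)), g(cons(g(cons(pair(0, c), cons(e, e)), pair(0, c)), cons(e, e)), pair(c, e))))  →  cons(c, g(cons(g(cons(pair(0, c), cons(e, e)), pair(0, c)), cons(e, e)), pair(c, e)))   [R3 at 2]
4. cons(c, g(cons(g(cons(pair(0, c), cons(e, e)), pair(0, c)), cons(e, e)), pair(c, e)))  →  cons(c, g(cons(pair(0, c), cons(e, e)), pair(c, e)))   [R3 at 2.1.1]
5. cons(c, g(cons(pair(0, c), cons(e, e)), pair(c, e)))  →  cons(c, pair(c, e))   [R3 at 2]

cons(c, pair(c, e))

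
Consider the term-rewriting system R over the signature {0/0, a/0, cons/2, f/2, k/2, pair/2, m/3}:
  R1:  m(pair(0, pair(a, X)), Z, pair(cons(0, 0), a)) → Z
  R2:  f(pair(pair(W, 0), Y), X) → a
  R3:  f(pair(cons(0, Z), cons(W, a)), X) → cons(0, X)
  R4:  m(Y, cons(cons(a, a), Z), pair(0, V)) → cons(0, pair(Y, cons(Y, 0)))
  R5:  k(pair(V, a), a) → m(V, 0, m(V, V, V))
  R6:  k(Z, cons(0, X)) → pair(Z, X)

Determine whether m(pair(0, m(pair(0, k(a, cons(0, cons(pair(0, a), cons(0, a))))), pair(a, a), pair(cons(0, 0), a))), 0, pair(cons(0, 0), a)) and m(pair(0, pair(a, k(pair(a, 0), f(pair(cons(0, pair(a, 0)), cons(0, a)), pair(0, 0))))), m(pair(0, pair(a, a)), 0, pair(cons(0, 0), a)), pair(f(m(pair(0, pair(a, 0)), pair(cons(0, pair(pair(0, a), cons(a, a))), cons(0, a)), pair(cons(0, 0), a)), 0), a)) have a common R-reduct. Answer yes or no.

Reduce t₁ = m(pair(0, m(pair(0, k(a, cons(0, cons(pair(0, a), cons(0, a))))), pair(a, a), pair(cons(0, 0), a))), 0, pair(cons(0, 0), a)):
1. m(pair(0, m(pair(0, k(a, cons(0, cons(pair(0, a), cons(0, a))))), pair(a, a), pair(cons(0, 0), a))), 0, pair(cons(0, 0), a))  →  m(pair(0, m(pair(0, pair(a, cons(pair(0, a), cons(0, a)))), pair(a, a), pair(cons(0, 0), a))), 0, pair(cons(0, 0), a))   [R6 at 1.2.1.2]
2. m(pair(0, m(pair(0, pair(a, cons(pair(0, a), cons(0, a)))), pair(a, a), pair(cons(0, 0), a))), 0, pair(cons(0, 0), a))  →  m(pair(0, pair(a, a)), 0, pair(cons(0, 0), a))   [R1 at 1.2]
3. m(pair(0, pair(a, a)), 0, pair(cons(0, 0), a))  →  0   [R1 at ε]

Reduce t₂ = m(pair(0, pair(a, k(pair(a, 0), f(pair(cons(0, pair(a, 0)), cons(0, a)), pair(0, 0))))), m(pair(0, pair(a, a)), 0, pair(cons(0, 0), a)), pair(f(m(pair(0, pair(a, 0)), pair(cons(0, pair(pair(0, a), cons(a, a))), cons(0, a)), pair(cons(0, 0), a)), 0), a)):
1. m(pair(0, pair(a, k(pair(a, 0), f(pair(cons(0, pair(a, 0)), cons(0, a)), pair(0, 0))))), m(pair(0, pair(a, a)), 0, pair(cons(0, 0), a)), pair(f(m(pair(0, pair(a, 0)), pair(cons(0, pair(pair(0, a), cons(a, a))), cons(0, a)), pair(cons(0, 0), a)), 0), a))  →  m(pair(0, pair(a, k(pair(a, 0), cons(0, pair(0, 0))))), m(pair(0, pair(a, a)), 0, pair(cons(0, 0), a)), pair(f(m(pair(0, pair(a, 0)), pair(cons(0, pair(pair(0, a), cons(a, a))), cons(0, a)), pair(cons(0, 0), a)), 0), a))   [R3 at 1.2.2.2]
2. m(pair(0, pair(a, k(pair(a, 0), cons(0, pair(0, 0))))), m(pair(0, pair(a, a)), 0, pair(cons(0, 0), a)), pair(f(m(pair(0, pair(a, 0)), pair(cons(0, pair(pair(0, a), cons(a, a))), cons(0, a)), pair(cons(0, 0), a)), 0), a))  →  m(pair(0, pair(a, pair(pair(a, 0), pair(0, 0)))), m(pair(0, pair(a, a)), 0, pair(cons(0, 0), a)), pair(f(m(pair(0, pair(a, 0)), pair(cons(0, pair(pair(0, a), cons(a, a))), cons(0, a)), pair(cons(0, 0), a)), 0), a))   [R6 at 1.2.2]
3. m(pair(0, pair(a, pair(pair(a, 0), pair(0, 0)))), m(pair(0, pair(a, a)), 0, pair(cons(0, 0), a)), pair(f(m(pair(0, pair(a, 0)), pair(cons(0, pair(pair(0, a), cons(a, a))), cons(0, a)), pair(cons(0, 0), a)), 0), a))  →  m(pair(0, pair(a, pair(pair(a, 0), pair(0, 0)))), 0, pair(f(m(pair(0, pair(a, 0)), pair(cons(0, pair(pair(0, a), cons(a, a))), cons(0, a)), pair(cons(0, 0), a)), 0), a))   [R1 at 2]
4. m(pair(0, pair(a, pair(pair(a, 0), pair(0, 0)))), 0, pair(f(m(pair(0, pair(a, 0)), pair(cons(0, pair(pair(0, a), cons(a, a))), cons(0, a)), pair(cons(0, 0), a)), 0), a))  →  m(pair(0, pair(a, pair(pair(a, 0), pair(0, 0)))), 0, pair(f(pair(cons(0, pair(pair(0, a), cons(a, a))), cons(0, a)), 0), a))   [R1 at 3.1.1]
5. m(pair(0, pair(a, pair(pair(a, 0), pair(0, 0)))), 0, pair(f(pair(cons(0, pair(pair(0, a), cons(a, a))), cons(0, a)), 0), a))  →  m(pair(0, pair(a, pair(pair(a, 0), pair(0, 0)))), 0, pair(cons(0, 0), a))   [R3 at 3.1]
6. m(pair(0, pair(a, pair(pair(a, 0), pair(0, 0)))), 0, pair(cons(0, 0), a))  →  0   [R1 at ε]

yes — NF(t₁) = 0, NF(t₂) = 0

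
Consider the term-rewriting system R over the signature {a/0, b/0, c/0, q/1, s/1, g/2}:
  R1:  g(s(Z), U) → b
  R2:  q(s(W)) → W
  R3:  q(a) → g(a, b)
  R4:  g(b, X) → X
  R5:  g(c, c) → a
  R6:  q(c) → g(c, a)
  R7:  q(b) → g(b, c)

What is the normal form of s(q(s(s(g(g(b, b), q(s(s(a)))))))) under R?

s(s(s(a)))

1. s(q(s(s(g(g(b, b), q(s(s(a))))))))  →  s(s(g(g(b, b), q(s(s(a))))))   [R2 at 1]
2. s(s(g(g(b, b), q(s(s(a))))))  →  s(s(g(b, q(s(s(a))))))   [R4 at 1.1.1]
3. s(s(g(b, q(s(s(a))))))  →  s(s(q(s(s(a)))))   [R4 at 1.1]
4. s(s(q(s(s(a)))))  →  s(s(s(a)))   [R2 at 1.1]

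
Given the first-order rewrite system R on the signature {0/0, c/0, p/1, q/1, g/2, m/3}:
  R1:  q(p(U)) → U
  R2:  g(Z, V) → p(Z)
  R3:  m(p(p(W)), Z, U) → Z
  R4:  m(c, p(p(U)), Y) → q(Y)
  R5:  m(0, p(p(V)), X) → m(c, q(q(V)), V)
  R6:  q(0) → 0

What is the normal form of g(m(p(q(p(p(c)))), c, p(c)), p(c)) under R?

p(c)

1. g(m(p(q(p(p(c)))), c, p(c)), p(c))  →  p(m(p(q(p(p(c)))), c, p(c)))   [R2 at ε]
2. p(m(p(q(p(p(c)))), c, p(c)))  →  p(m(p(p(c)), c, p(c)))   [R1 at 1.1.1]
3. p(m(p(p(c)), c, p(c)))  →  p(c)   [R3 at 1]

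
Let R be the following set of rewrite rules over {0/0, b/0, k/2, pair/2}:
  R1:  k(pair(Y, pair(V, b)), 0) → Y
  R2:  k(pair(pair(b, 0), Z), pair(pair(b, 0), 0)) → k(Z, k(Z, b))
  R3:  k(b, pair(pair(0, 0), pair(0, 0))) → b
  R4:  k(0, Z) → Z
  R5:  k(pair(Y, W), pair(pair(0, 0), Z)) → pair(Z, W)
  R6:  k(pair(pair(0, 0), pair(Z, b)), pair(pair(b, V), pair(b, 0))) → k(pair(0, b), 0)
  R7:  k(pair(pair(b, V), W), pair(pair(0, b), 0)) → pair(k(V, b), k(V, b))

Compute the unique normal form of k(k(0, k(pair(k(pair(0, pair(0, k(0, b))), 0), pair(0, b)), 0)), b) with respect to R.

b

1. k(k(0, k(pair(k(pair(0, pair(0, k(0, b))), 0), pair(0, b)), 0)), b)  →  k(k(pair(k(pair(0, pair(0, k(0, b))), 0), pair(0, b)), 0), b)   [R4 at 1]
2. k(k(pair(k(pair(0, pair(0, k(0, b))), 0), pair(0, b)), 0), b)  →  k(k(pair(0, pair(0, k(0, b))), 0), b)   [R1 at 1]
3. k(k(pair(0, pair(0, k(0, b))), 0), b)  →  k(k(pair(0, pair(0, b)), 0), b)   [R4 at 1.1.2.2]
4. k(k(pair(0, pair(0, b)), 0), b)  →  k(0, b)   [R1 at 1]
5. k(0, b)  →  b   [R4 at ε]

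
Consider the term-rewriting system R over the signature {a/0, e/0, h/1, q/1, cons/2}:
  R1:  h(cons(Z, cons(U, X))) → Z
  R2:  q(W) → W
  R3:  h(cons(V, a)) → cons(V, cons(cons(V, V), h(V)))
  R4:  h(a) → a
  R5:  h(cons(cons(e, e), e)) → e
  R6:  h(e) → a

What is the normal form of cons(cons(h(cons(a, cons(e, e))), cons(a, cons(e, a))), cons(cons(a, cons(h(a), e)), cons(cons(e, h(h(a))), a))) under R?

cons(cons(a, cons(a, cons(e, a))), cons(cons(a, cons(a, e)), cons(cons(e, a), a)))

1. cons(cons(h(cons(a, cons(e, e))), cons(a, cons(e, a))), cons(cons(a, cons(h(a), e)), cons(cons(e, h(h(a))), a)))  →  cons(cons(a, cons(a, cons(e, a))), cons(cons(a, cons(h(a), e)), cons(cons(e, h(h(a))), a)))   [R1 at 1.1]
2. cons(cons(a, cons(a, cons(e, a))), cons(cons(a, cons(h(a), e)), cons(cons(e, h(h(a))), a)))  →  cons(cons(a, cons(a, cons(e, a))), cons(cons(a, cons(a, e)), cons(cons(e, h(h(a))), a)))   [R4 at 2.1.2.1]
3. cons(cons(a, cons(a, cons(e, a))), cons(cons(a, cons(a, e)), cons(cons(e, h(h(a))), a)))  →  cons(cons(a, cons(a, cons(e, a))), cons(cons(a, cons(a, e)), cons(cons(e, h(a)), a)))   [R4 at 2.2.1.2.1]
4. cons(cons(a, cons(a, cons(e, a))), cons(cons(a, cons(a, e)), cons(cons(e, h(a)), a)))  →  cons(cons(a, cons(a, cons(e, a))), cons(cons(a, cons(a, e)), cons(cons(e, a), a)))   [R4 at 2.2.1.2]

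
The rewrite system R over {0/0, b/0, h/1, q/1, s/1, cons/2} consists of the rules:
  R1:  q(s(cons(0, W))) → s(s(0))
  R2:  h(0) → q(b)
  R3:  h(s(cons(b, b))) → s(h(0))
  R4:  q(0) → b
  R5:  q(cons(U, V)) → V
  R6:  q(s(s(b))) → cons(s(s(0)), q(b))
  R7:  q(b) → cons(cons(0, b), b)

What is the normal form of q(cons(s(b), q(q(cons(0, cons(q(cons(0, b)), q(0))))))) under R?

b

1. q(cons(s(b), q(q(cons(0, cons(q(cons(0, b)), q(0)))))))  →  q(q(cons(0, cons(q(cons(0, b)), q(0)))))   [R5 at ε]
2. q(q(cons(0, cons(q(cons(0, b)), q(0)))))  →  q(cons(q(cons(0, b)), q(0)))   [R5 at 1]
3. q(cons(q(cons(0, b)), q(0)))  →  q(0)   [R5 at ε]
4. q(0)  →  b   [R4 at ε]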